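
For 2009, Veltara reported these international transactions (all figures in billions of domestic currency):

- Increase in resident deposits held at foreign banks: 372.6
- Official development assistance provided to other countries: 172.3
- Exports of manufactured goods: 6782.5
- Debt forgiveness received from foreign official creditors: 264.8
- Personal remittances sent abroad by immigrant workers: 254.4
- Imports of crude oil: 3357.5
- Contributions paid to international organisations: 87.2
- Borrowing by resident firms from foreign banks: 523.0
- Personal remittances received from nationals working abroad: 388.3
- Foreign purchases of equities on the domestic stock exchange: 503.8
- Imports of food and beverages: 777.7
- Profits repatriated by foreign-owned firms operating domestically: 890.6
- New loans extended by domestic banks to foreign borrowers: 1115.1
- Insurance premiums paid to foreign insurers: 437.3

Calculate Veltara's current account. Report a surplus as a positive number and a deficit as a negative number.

Goods: 6782.5 - 777.7 - 3357.5 = 2647.3
Services: -437.3
Primary income: -890.6
Secondary income: -254.4 + 388.3 - 87.2 - 172.3 = -125.6
Current account = 2647.3 + (-437.3) + (-890.6) + (-125.6) = 1193.8
(Excluded from the current account — financial account: increase in resident deposits held at foreign banks 372.6, borrowing by resident firms from foreign banks 523.0, foreign purchases of equities on the domestic stock exchange 503.8, new loans extended by domestic banks to foreign borrowers 1115.1; capital account: debt forgiveness received from foreign official creditors 264.8.)

1193.8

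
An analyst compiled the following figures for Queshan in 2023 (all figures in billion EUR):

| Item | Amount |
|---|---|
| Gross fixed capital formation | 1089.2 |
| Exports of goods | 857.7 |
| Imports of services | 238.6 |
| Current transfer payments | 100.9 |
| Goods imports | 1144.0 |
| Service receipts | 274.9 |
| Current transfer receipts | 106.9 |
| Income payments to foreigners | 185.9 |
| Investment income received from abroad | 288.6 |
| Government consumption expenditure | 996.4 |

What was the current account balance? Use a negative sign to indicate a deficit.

-141.3

Goods balance = 857.7 - 1144.0 = -286.3
Services balance = 274.9 - 238.6 = 36.3
Trade balance (goods + services) = -286.3 + 36.3 = -250.0
Net primary income = 288.6 - 185.9 = 102.7
Net secondary income = 106.9 - 100.9 = 6.0
Current account = -250.0 + 102.7 + 6.0 = -141.3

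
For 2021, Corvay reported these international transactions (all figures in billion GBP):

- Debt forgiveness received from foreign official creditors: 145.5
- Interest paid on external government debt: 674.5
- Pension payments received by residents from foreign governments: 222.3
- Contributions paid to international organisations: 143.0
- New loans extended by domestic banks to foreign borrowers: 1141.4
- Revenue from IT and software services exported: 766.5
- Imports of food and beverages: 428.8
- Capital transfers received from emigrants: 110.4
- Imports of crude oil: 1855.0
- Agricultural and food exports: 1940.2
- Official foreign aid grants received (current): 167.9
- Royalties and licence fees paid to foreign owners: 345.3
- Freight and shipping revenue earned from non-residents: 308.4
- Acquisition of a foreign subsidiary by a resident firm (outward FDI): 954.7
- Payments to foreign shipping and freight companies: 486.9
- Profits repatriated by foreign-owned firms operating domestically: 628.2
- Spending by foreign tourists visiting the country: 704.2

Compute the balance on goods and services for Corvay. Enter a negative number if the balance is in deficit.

Goods: -428.8 - 1855.0 + 1940.2 = -343.6
Services: 766.5 - 486.9 + 704.2 + 308.4 - 345.3 = 946.9
Trade balance = -343.6 + 946.9 = 603.3
(Excluded from the trade balance — capital account: debt forgiveness received from foreign official creditors 145.5, capital transfers received from emigrants 110.4; primary income: interest paid on external government debt 674.5, profits repatriated by foreign-owned firms operating domestically 628.2; secondary income: pension payments received by residents from foreign governments 222.3, contributions paid to international organisations 143.0, official foreign aid grants received (current) 167.9; financial account: new loans extended by domestic banks to foreign borrowers 1141.4, acquisition of a foreign subsidiary by a resident firm (outward FDI) 954.7.)

603.3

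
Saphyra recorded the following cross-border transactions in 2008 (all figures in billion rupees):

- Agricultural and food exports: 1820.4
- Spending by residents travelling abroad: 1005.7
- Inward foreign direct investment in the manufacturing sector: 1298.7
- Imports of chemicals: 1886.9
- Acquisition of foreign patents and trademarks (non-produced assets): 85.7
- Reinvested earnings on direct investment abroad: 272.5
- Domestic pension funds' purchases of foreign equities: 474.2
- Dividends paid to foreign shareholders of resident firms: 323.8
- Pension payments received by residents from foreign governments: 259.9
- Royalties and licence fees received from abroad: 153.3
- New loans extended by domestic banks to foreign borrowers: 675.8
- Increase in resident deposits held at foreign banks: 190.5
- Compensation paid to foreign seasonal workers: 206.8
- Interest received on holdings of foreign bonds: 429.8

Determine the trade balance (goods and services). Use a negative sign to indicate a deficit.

Goods: -1886.9 + 1820.4 = -66.5
Services: 153.3 - 1005.7 = -852.4
Trade balance = -66.5 + (-852.4) = -918.9
(Excluded from the trade balance — financial account: inward foreign direct investment in the manufacturing sector 1298.7, domestic pension funds' purchases of foreign equities 474.2, new loans extended by domestic banks to foreign borrowers 675.8, increase in resident deposits held at foreign banks 190.5; capital account: acquisition of foreign patents and trademarks (non-produced assets) 85.7; primary income: reinvested earnings on direct investment abroad 272.5, dividends paid to foreign shareholders of resident firms 323.8, compensation paid to foreign seasonal workers 206.8, interest received on holdings of foreign bonds 429.8; secondary income: pension payments received by residents from foreign governments 259.9.)

-918.9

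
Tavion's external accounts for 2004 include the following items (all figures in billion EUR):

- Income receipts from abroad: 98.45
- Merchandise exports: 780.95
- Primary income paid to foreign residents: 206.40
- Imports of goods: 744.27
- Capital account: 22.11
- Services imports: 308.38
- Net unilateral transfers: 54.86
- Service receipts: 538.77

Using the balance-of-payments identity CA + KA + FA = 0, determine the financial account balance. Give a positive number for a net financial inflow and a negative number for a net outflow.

Goods balance = 780.95 - 744.27 = 36.68
Services balance = 538.77 - 308.38 = 230.39
Trade balance (goods + services) = 36.68 + 230.39 = 267.07
Net primary income = 98.45 - 206.40 = -107.95
Net secondary income = 54.86
Current account = 267.07 + (-107.95) + 54.86 = 213.98
Financial account = -(213.98 + 22.11) = -236.09

-236.09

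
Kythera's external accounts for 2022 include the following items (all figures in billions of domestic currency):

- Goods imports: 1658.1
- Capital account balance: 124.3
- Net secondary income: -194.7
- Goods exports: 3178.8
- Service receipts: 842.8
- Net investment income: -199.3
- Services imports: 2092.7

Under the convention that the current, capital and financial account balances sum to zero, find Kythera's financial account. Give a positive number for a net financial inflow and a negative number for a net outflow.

-1.1

Goods balance = 3178.8 - 1658.1 = 1520.7
Services balance = 842.8 - 2092.7 = -1249.9
Trade balance (goods + services) = 1520.7 + (-1249.9) = 270.8
Net primary income = -199.3
Net secondary income = -194.7
Current account = 270.8 + (-199.3) + (-194.7) = -123.2
Financial account = -(-123.2 + 124.3) = -1.1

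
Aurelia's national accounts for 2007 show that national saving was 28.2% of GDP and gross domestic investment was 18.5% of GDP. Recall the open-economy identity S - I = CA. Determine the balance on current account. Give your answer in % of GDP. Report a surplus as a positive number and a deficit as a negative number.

S - I = CA (net lending to the rest of the world).
CA = S - I = 28.2 - 18.5 = 9.7

9.7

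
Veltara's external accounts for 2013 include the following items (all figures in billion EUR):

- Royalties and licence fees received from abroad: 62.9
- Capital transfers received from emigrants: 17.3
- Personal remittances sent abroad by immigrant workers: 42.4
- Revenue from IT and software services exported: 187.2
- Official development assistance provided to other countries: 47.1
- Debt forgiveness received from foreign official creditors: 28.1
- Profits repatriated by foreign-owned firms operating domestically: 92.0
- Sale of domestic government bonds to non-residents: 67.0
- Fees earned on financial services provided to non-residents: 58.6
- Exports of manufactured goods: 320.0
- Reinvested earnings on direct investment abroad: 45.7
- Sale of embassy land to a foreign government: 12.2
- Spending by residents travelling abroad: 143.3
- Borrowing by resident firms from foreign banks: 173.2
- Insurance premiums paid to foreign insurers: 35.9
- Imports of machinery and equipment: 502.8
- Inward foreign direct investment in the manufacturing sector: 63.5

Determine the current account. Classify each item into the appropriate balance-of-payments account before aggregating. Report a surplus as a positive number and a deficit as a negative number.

Goods: 320.0 - 502.8 = -182.8
Services: -35.9 + 187.2 + 58.6 + 62.9 - 143.3 = 129.5
Primary income: -92.0 + 45.7 = -46.3
Secondary income: -42.4 - 47.1 = -89.5
Current account = (-182.8) + 129.5 + (-46.3) + (-89.5) = -189.1
(Excluded from the current account — capital account: capital transfers received from emigrants 17.3, debt forgiveness received from foreign official creditors 28.1, sale of embassy land to a foreign government 12.2; financial account: sale of domestic government bonds to non-residents 67.0, borrowing by resident firms from foreign banks 173.2, inward foreign direct investment in the manufacturing sector 63.5.)

-189.1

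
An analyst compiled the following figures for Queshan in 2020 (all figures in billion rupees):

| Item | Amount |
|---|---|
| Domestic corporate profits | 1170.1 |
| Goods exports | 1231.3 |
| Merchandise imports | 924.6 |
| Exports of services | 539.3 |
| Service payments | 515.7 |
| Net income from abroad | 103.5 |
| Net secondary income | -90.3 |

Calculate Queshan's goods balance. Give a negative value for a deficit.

Goods balance = 1231.3 - 924.6 = 306.7

306.7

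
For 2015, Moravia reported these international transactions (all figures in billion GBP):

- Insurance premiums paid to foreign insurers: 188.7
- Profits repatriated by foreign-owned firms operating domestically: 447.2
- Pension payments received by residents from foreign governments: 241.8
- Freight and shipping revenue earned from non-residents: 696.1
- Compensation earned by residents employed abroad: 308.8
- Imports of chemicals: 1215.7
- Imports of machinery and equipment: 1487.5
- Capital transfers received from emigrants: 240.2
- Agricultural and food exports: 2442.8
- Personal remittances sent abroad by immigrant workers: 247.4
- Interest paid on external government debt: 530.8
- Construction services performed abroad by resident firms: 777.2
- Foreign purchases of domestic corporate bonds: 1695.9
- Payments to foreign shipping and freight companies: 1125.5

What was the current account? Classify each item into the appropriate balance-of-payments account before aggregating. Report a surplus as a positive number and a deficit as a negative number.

Goods: 2442.8 - 1487.5 - 1215.7 = -260.4
Services: -1125.5 - 188.7 + 777.2 + 696.1 = 159.1
Primary income: -447.2 + 308.8 - 530.8 = -669.2
Secondary income: 241.8 - 247.4 = -5.6
Current account = (-260.4) + 159.1 + (-669.2) + (-5.6) = -776.1
(Excluded from the current account — capital account: capital transfers received from emigrants 240.2; financial account: foreign purchases of domestic corporate bonds 1695.9.)

-776.1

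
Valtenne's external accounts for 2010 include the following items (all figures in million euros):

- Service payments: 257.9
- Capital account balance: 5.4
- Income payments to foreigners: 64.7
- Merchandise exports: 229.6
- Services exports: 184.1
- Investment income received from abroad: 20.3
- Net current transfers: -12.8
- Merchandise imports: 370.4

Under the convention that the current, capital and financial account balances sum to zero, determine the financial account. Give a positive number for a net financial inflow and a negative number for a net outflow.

266.4

Goods balance = 229.6 - 370.4 = -140.8
Services balance = 184.1 - 257.9 = -73.8
Trade balance (goods + services) = -140.8 + (-73.8) = -214.6
Net primary income = 20.3 - 64.7 = -44.4
Net secondary income = -12.8
Current account = -214.6 + (-44.4) + (-12.8) = -271.8
Financial account = -(-271.8 + 5.4) = 266.4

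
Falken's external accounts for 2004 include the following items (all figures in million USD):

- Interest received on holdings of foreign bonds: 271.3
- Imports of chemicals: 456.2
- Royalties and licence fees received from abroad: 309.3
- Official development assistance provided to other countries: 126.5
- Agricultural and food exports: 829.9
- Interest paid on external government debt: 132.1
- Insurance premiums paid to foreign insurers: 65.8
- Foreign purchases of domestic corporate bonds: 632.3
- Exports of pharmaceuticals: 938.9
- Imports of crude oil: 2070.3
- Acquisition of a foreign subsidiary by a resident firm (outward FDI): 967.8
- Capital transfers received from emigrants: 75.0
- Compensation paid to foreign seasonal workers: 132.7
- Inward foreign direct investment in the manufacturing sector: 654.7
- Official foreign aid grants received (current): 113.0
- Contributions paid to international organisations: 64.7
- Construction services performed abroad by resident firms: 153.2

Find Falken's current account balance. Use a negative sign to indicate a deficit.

Goods: -2070.3 + 829.9 - 456.2 + 938.9 = -757.7
Services: 153.2 - 65.8 + 309.3 = 396.7
Primary income: -132.7 - 132.1 + 271.3 = 6.5
Secondary income: -64.7 + 113.0 - 126.5 = -78.2
Current account = (-757.7) + 396.7 + 6.5 + (-78.2) = -432.7
(Excluded from the current account — financial account: foreign purchases of domestic corporate bonds 632.3, acquisition of a foreign subsidiary by a resident firm (outward FDI) 967.8, inward foreign direct investment in the manufacturing sector 654.7; capital account: capital transfers received from emigrants 75.0.)

-432.7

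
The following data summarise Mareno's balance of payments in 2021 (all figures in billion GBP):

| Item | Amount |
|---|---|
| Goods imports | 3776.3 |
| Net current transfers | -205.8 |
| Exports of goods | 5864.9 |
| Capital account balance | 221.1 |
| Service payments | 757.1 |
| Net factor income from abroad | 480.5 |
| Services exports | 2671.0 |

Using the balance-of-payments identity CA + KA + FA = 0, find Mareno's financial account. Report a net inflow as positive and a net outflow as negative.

Goods balance = 5864.9 - 3776.3 = 2088.6
Services balance = 2671.0 - 757.1 = 1913.9
Trade balance (goods + services) = 2088.6 + 1913.9 = 4002.5
Net primary income = 480.5
Net secondary income = -205.8
Current account = 4002.5 + 480.5 + (-205.8) = 4277.2
Financial account = -(4277.2 + 221.1) = -4498.3

-4498.3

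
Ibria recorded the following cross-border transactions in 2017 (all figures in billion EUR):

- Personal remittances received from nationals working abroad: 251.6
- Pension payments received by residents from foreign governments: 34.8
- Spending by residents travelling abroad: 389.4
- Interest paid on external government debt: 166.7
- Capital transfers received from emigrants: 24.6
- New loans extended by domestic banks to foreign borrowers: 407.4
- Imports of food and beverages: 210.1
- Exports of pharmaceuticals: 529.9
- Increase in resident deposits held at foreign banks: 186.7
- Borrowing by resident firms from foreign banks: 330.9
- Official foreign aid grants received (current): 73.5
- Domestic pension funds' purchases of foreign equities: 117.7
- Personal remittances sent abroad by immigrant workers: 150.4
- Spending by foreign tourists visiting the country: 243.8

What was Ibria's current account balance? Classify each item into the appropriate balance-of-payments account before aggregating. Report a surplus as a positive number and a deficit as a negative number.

217.0

Goods: -210.1 + 529.9 = 319.8
Services: -389.4 + 243.8 = -145.6
Primary income: -166.7
Secondary income: -150.4 + 73.5 + 34.8 + 251.6 = 209.5
Current account = 319.8 + (-145.6) + (-166.7) + 209.5 = 217.0
(Excluded from the current account — capital account: capital transfers received from emigrants 24.6; financial account: new loans extended by domestic banks to foreign borrowers 407.4, increase in resident deposits held at foreign banks 186.7, borrowing by resident firms from foreign banks 330.9, domestic pension funds' purchases of foreign equities 117.7.)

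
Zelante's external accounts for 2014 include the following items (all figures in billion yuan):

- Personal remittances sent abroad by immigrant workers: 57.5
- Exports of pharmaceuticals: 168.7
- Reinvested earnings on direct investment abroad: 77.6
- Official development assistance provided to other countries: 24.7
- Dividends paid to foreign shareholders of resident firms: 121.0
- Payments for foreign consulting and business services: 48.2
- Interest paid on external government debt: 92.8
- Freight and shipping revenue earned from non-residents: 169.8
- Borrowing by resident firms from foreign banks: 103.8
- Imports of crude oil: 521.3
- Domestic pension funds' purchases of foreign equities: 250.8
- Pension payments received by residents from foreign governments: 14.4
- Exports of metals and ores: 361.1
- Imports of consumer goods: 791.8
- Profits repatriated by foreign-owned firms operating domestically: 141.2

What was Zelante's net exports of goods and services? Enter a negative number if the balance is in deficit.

Goods: -791.8 + 361.1 + 168.7 - 521.3 = -783.3
Services: -48.2 + 169.8 = 121.6
Trade balance = -783.3 + 121.6 = -661.7
(Excluded from the trade balance — secondary income: personal remittances sent abroad by immigrant workers 57.5, official development assistance provided to other countries 24.7, pension payments received by residents from foreign governments 14.4; primary income: reinvested earnings on direct investment abroad 77.6, dividends paid to foreign shareholders of resident firms 121.0, interest paid on external government debt 92.8, profits repatriated by foreign-owned firms operating domestically 141.2; financial account: borrowing by resident firms from foreign banks 103.8, domestic pension funds' purchases of foreign equities 250.8.)

-661.7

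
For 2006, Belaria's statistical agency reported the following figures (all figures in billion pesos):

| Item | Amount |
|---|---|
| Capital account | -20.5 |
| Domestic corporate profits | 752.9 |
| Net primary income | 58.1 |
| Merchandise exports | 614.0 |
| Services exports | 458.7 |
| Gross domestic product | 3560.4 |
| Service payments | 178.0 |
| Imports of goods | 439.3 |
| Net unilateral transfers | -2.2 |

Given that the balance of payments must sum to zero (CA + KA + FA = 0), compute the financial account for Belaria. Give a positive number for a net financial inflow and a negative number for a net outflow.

-490.8

Goods balance = 614.0 - 439.3 = 174.7
Services balance = 458.7 - 178.0 = 280.7
Trade balance (goods + services) = 174.7 + 280.7 = 455.4
Net primary income = 58.1
Net secondary income = -2.2
Current account = 455.4 + 58.1 + (-2.2) = 511.3
Financial account = -(511.3 + (-20.5)) = -490.8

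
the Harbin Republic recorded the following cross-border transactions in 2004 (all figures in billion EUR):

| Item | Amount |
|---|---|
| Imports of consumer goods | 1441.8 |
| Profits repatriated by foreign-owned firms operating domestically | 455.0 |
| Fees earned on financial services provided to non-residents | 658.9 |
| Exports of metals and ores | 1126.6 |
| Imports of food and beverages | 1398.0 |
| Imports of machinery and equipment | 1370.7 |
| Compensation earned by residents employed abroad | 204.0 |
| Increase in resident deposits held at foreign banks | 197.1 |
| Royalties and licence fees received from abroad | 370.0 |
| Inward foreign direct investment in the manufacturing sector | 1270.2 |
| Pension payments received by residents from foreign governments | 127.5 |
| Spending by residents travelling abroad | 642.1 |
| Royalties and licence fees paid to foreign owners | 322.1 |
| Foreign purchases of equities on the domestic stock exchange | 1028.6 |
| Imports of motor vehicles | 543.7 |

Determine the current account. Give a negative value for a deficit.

Goods: -543.7 + 1126.6 - 1441.8 - 1398.0 - 1370.7 = -3627.6
Services: -322.1 - 642.1 + 658.9 + 370.0 = 64.7
Primary income: 204.0 - 455.0 = -251.0
Secondary income: 127.5
Current account = (-3627.6) + 64.7 + (-251.0) + 127.5 = -3686.4
(Excluded from the current account — financial account: increase in resident deposits held at foreign banks 197.1, inward foreign direct investment in the manufacturing sector 1270.2, foreign purchases of equities on the domestic stock exchange 1028.6.)

-3686.4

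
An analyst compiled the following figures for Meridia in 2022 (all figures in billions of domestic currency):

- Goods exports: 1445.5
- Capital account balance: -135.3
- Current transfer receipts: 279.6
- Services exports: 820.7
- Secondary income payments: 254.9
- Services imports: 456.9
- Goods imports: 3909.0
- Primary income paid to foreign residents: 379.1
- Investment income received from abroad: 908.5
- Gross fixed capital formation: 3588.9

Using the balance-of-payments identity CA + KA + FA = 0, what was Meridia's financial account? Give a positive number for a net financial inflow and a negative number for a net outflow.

1680.9

Goods balance = 1445.5 - 3909.0 = -2463.5
Services balance = 820.7 - 456.9 = 363.8
Trade balance (goods + services) = -2463.5 + 363.8 = -2099.7
Net primary income = 908.5 - 379.1 = 529.4
Net secondary income = 279.6 - 254.9 = 24.7
Current account = -2099.7 + 529.4 + 24.7 = -1545.6
Financial account = -(-1545.6 + (-135.3)) = 1680.9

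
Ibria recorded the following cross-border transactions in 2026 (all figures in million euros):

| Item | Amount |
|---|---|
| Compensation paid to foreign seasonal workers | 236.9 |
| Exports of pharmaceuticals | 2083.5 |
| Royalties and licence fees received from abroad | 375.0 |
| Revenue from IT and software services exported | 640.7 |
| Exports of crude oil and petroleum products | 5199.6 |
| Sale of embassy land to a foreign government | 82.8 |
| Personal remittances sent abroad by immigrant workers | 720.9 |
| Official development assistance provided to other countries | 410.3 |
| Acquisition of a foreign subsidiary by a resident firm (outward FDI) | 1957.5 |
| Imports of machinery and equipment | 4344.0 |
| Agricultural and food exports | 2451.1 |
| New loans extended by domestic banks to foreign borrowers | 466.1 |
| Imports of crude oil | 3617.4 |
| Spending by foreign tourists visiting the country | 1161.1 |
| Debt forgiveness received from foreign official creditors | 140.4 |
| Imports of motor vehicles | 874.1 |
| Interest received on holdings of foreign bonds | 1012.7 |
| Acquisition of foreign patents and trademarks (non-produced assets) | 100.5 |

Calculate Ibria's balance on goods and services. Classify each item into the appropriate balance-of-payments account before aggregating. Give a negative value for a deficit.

Goods: -3617.4 + 2451.1 + 5199.6 - 874.1 + 2083.5 - 4344.0 = 898.7
Services: 1161.1 + 640.7 + 375.0 = 2176.8
Trade balance = 898.7 + 2176.8 = 3075.5
(Excluded from the trade balance — primary income: compensation paid to foreign seasonal workers 236.9, interest received on holdings of foreign bonds 1012.7; capital account: sale of embassy land to a foreign government 82.8, debt forgiveness received from foreign official creditors 140.4, acquisition of foreign patents and trademarks (non-produced assets) 100.5; secondary income: personal remittances sent abroad by immigrant workers 720.9, official development assistance provided to other countries 410.3; financial account: acquisition of a foreign subsidiary by a resident firm (outward FDI) 1957.5, new loans extended by domestic banks to foreign borrowers 466.1.)

3075.5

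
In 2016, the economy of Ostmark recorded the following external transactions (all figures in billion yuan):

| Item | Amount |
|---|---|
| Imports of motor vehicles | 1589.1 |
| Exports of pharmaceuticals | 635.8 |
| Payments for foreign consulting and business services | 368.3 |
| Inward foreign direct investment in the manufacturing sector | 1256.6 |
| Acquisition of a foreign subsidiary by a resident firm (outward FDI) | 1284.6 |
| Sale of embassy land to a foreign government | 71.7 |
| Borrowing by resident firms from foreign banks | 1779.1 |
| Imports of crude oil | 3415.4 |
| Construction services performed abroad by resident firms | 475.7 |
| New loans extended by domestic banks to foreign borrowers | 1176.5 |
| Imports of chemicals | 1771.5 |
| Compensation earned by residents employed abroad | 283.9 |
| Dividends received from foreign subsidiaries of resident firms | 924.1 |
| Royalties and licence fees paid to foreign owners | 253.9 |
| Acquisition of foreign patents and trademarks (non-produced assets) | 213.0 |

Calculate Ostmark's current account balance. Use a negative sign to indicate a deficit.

Goods: -1589.1 - 1771.5 + 635.8 - 3415.4 = -6140.2
Services: -368.3 - 253.9 + 475.7 = -146.5
Primary income: 283.9 + 924.1 = 1208.0
Current account = (-6140.2) + (-146.5) + 1208.0 = -5078.7
(Excluded from the current account — financial account: inward foreign direct investment in the manufacturing sector 1256.6, acquisition of a foreign subsidiary by a resident firm (outward FDI) 1284.6, borrowing by resident firms from foreign banks 1779.1, new loans extended by domestic banks to foreign borrowers 1176.5; capital account: sale of embassy land to a foreign government 71.7, acquisition of foreign patents and trademarks (non-produced assets) 213.0.)

-5078.7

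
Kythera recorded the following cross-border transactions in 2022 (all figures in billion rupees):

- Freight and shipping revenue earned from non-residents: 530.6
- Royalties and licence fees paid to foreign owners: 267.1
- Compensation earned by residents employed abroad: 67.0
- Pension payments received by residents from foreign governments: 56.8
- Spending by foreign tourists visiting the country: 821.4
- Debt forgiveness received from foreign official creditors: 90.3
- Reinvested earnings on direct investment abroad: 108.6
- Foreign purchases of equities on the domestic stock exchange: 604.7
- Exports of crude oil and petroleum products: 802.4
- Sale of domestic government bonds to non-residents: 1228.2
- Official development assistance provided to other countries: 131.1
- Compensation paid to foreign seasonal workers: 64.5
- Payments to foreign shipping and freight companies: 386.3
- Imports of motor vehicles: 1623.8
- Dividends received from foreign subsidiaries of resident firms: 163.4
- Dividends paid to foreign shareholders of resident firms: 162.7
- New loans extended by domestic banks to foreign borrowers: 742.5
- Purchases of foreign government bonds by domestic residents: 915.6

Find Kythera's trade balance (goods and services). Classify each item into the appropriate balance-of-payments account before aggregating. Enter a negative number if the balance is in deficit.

-122.8

Goods: -1623.8 + 802.4 = -821.4
Services: -267.1 + 821.4 + 530.6 - 386.3 = 698.6
Trade balance = -821.4 + 698.6 = -122.8
(Excluded from the trade balance — primary income: compensation earned by residents employed abroad 67.0, reinvested earnings on direct investment abroad 108.6, compensation paid to foreign seasonal workers 64.5, dividends received from foreign subsidiaries of resident firms 163.4, dividends paid to foreign shareholders of resident firms 162.7; secondary income: pension payments received by residents from foreign governments 56.8, official development assistance provided to other countries 131.1; capital account: debt forgiveness received from foreign official creditors 90.3; financial account: foreign purchases of equities on the domestic stock exchange 604.7, sale of domestic government bonds to non-residents 1228.2, new loans extended by domestic banks to foreign borrowers 742.5, purchases of foreign government bonds by domestic residents 915.6.)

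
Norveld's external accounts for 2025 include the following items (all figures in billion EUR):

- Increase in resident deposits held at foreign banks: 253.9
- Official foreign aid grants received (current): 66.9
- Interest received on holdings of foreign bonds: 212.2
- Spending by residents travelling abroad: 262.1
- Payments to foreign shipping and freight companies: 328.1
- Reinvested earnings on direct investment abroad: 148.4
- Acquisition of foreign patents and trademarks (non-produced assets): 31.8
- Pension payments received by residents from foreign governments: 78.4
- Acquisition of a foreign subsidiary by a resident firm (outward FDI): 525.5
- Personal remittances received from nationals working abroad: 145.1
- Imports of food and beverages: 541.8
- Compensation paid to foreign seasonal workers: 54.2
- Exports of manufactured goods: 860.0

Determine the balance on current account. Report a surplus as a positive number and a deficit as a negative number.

324.8

Goods: -541.8 + 860.0 = 318.2
Services: -262.1 - 328.1 = -590.2
Primary income: -54.2 + 212.2 + 148.4 = 306.4
Secondary income: 78.4 + 66.9 + 145.1 = 290.4
Current account = 318.2 + (-590.2) + 306.4 + 290.4 = 324.8
(Excluded from the current account — financial account: increase in resident deposits held at foreign banks 253.9, acquisition of a foreign subsidiary by a resident firm (outward FDI) 525.5; capital account: acquisition of foreign patents and trademarks (non-produced assets) 31.8.)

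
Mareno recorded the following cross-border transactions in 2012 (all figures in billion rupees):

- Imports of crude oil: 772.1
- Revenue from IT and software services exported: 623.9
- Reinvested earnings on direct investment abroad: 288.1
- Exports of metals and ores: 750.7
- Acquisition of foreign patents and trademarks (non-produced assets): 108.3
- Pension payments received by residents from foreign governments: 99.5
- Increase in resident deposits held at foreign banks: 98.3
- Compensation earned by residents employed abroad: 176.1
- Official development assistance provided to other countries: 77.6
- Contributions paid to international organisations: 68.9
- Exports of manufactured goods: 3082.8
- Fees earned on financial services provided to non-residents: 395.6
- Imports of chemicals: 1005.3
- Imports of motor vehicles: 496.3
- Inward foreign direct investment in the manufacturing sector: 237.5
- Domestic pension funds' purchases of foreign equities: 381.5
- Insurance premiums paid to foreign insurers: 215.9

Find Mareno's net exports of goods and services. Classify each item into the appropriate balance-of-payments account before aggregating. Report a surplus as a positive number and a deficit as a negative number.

Goods: 750.7 - 496.3 - 772.1 + 3082.8 - 1005.3 = 1559.8
Services: 623.9 - 215.9 + 395.6 = 803.6
Trade balance = 1559.8 + 803.6 = 2363.4
(Excluded from the trade balance — primary income: reinvested earnings on direct investment abroad 288.1, compensation earned by residents employed abroad 176.1; capital account: acquisition of foreign patents and trademarks (non-produced assets) 108.3; secondary income: pension payments received by residents from foreign governments 99.5, official development assistance provided to other countries 77.6, contributions paid to international organisations 68.9; financial account: increase in resident deposits held at foreign banks 98.3, inward foreign direct investment in the manufacturing sector 237.5, domestic pension funds' purchases of foreign equities 381.5.)

2363.4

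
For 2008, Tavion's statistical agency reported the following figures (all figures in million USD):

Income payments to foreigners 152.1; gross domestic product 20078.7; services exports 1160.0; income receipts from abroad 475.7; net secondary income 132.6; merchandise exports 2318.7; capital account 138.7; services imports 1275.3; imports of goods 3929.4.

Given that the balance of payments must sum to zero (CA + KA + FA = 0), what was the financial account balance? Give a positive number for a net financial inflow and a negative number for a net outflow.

1131.1

Goods balance = 2318.7 - 3929.4 = -1610.7
Services balance = 1160.0 - 1275.3 = -115.3
Trade balance (goods + services) = -1610.7 + (-115.3) = -1726.0
Net primary income = 475.7 - 152.1 = 323.6
Net secondary income = 132.6
Current account = -1726.0 + 323.6 + 132.6 = -1269.8
Financial account = -(-1269.8 + 138.7) = 1131.1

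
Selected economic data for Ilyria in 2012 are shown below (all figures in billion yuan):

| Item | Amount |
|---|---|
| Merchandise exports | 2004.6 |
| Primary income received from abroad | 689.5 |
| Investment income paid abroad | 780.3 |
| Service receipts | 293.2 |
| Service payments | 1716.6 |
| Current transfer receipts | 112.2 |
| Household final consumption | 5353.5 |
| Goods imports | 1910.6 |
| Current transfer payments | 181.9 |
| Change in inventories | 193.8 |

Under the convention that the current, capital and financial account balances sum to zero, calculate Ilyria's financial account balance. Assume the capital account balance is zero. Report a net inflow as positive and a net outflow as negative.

1489.9

Goods balance = 2004.6 - 1910.6 = 94.0
Services balance = 293.2 - 1716.6 = -1423.4
Trade balance (goods + services) = 94.0 + (-1423.4) = -1329.4
Net primary income = 689.5 - 780.3 = -90.8
Net secondary income = 112.2 - 181.9 = -69.7
Current account = -1329.4 + (-90.8) + (-69.7) = -1489.9
Financial account = -(-1489.9) = 1489.9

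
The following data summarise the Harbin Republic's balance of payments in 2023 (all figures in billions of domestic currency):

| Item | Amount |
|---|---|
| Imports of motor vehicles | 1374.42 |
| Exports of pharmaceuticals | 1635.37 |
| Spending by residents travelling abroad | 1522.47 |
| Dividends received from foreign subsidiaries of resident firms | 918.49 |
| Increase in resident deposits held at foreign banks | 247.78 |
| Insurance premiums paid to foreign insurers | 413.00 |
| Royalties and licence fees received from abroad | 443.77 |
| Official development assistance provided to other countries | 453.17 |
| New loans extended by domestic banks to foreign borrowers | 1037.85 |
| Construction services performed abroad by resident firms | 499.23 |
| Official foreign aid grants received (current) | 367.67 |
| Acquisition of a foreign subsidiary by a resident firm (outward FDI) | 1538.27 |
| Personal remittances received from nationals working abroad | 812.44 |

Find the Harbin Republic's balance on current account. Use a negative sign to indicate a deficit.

913.91

Goods: -1374.42 + 1635.37 = 260.95
Services: 443.77 - 413.00 - 1522.47 + 499.23 = -992.47
Primary income: 918.49
Secondary income: -453.17 + 367.67 + 812.44 = 726.94
Current account = 260.95 + (-992.47) + 918.49 + 726.94 = 913.91
(Excluded from the current account — financial account: increase in resident deposits held at foreign banks 247.78, new loans extended by domestic banks to foreign borrowers 1037.85, acquisition of a foreign subsidiary by a resident firm (outward FDI) 1538.27.)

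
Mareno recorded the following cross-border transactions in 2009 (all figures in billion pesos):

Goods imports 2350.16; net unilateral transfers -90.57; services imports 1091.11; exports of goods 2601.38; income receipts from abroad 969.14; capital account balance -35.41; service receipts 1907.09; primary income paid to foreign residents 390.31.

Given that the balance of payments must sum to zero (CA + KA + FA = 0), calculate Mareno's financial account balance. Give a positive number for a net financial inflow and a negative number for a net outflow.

-1520.05

Goods balance = 2601.38 - 2350.16 = 251.22
Services balance = 1907.09 - 1091.11 = 815.98
Trade balance (goods + services) = 251.22 + 815.98 = 1067.20
Net primary income = 969.14 - 390.31 = 578.83
Net secondary income = -90.57
Current account = 1067.20 + 578.83 + (-90.57) = 1555.46
Financial account = -(1555.46 + (-35.41)) = -1520.05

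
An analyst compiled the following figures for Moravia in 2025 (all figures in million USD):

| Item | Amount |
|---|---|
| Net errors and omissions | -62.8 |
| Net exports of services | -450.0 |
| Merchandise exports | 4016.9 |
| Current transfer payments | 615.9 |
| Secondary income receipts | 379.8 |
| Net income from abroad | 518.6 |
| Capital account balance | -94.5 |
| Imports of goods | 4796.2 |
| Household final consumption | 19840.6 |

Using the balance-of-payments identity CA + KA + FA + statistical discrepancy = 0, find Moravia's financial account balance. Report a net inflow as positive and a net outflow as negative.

1104.1

Goods balance = 4016.9 - 4796.2 = -779.3
Services balance = -450.0
Trade balance (goods + services) = -779.3 + (-450.0) = -1229.3
Net primary income = 518.6
Net secondary income = 379.8 - 615.9 = -236.1
Current account = -1229.3 + 518.6 + (-236.1) = -946.8
Financial account = -(-946.8 + (-94.5) + (-62.8)) = 1104.1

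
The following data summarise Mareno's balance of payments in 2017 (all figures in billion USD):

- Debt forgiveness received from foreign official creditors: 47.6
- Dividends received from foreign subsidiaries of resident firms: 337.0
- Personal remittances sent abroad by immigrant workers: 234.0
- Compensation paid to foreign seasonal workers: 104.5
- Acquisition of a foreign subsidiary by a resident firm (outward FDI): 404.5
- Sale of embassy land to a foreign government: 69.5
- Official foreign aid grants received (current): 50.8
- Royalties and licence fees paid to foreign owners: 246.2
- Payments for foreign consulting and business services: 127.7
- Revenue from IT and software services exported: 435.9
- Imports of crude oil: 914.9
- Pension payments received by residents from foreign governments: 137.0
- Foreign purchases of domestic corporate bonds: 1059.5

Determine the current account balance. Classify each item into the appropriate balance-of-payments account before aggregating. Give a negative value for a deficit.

-666.6

Goods: -914.9
Services: -127.7 + 435.9 - 246.2 = 62.0
Primary income: 337.0 - 104.5 = 232.5
Secondary income: -234.0 + 137.0 + 50.8 = -46.2
Current account = (-914.9) + 62.0 + 232.5 + (-46.2) = -666.6
(Excluded from the current account — capital account: debt forgiveness received from foreign official creditors 47.6, sale of embassy land to a foreign government 69.5; financial account: acquisition of a foreign subsidiary by a resident firm (outward FDI) 404.5, foreign purchases of domestic corporate bonds 1059.5.)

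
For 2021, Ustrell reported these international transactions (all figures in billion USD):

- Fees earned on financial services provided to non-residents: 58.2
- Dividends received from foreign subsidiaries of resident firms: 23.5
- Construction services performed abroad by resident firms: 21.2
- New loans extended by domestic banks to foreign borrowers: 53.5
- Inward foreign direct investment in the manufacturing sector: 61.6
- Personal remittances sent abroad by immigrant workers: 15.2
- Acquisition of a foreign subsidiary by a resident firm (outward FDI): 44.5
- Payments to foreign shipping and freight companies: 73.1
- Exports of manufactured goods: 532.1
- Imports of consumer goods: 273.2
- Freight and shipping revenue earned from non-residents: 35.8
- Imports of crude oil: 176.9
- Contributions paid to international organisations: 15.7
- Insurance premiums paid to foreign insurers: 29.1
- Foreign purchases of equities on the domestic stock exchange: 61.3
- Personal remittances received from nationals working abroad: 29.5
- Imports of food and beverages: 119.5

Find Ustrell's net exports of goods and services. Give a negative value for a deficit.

Goods: -119.5 + 532.1 - 176.9 - 273.2 = -37.5
Services: -73.1 + 21.2 + 35.8 + 58.2 - 29.1 = 13.0
Trade balance = -37.5 + 13.0 = -24.5
(Excluded from the trade balance — primary income: dividends received from foreign subsidiaries of resident firms 23.5; financial account: new loans extended by domestic banks to foreign borrowers 53.5, inward foreign direct investment in the manufacturing sector 61.6, acquisition of a foreign subsidiary by a resident firm (outward FDI) 44.5, foreign purchases of equities on the domestic stock exchange 61.3; secondary income: personal remittances sent abroad by immigrant workers 15.2, contributions paid to international organisations 15.7, personal remittances received from nationals working abroad 29.5.)

-24.5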